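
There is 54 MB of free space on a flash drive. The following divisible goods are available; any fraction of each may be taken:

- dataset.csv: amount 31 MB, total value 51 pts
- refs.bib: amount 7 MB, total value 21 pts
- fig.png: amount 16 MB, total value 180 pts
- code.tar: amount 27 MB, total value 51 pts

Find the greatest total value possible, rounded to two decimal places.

Take in order of value per unit:
- fig.png (180/16 per unit): all 16 → value 180, running total 180.00
- refs.bib (21/7 per unit): all 7 → value 21, running total 201.00
- code.tar (51/27 per unit): all 27 → value 51, running total 252.00
- dataset.csv (51/31 per unit): 4 of 31 → value 4×51/31 = 6.5806, running total 258.58
Total 258.58.

258.58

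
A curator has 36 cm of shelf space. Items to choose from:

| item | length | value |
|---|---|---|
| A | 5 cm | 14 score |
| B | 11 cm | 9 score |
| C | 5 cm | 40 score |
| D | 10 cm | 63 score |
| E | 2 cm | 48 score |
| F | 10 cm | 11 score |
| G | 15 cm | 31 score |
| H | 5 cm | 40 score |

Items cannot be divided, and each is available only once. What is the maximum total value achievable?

Check high-value combinations within 36 cm:
- A+C+D+E+H: length 5+5+10+2+5=27, value 14+40+63+48+40=205
- C+D+E+F+H: length 5+10+2+10+5=32, value 40+63+48+11+40=202
- B+C+D+E+H: length 11+5+10+2+5=33, value 9+40+63+48+40=200
Best: 205 score.

205 score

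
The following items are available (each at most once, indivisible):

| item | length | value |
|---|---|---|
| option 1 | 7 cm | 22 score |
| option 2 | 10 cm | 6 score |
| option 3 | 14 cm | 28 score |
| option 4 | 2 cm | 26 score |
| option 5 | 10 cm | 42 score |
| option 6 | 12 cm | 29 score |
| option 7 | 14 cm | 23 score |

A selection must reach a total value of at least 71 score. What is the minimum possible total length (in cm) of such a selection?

19

Subsets with value ≥ 71, sorted by total length:
- option 1+option 4+option 5: length 19, value 90
- option 1+option 4+option 6: length 21, value 77
Minimum length: 19 cm.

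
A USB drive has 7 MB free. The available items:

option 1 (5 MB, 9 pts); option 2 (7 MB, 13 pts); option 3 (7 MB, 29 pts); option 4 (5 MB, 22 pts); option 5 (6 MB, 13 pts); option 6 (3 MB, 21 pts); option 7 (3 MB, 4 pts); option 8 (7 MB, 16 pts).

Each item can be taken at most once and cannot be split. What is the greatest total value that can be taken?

Check high-value combinations within 7 MB:
- option 3: size 7, value 29
- option 6+option 7: size 3+3=6, value 21+4=25
- option 4: size 5, value 22
- option 6: size 3, value 21
Best: 29 pts.

29 pts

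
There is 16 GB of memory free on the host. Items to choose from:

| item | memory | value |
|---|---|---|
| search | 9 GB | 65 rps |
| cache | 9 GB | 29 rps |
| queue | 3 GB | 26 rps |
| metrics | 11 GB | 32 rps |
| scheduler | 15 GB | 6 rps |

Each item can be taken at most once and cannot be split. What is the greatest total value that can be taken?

Check high-value combinations within 16 GB:
- search+queue: memory 9+3=12, value 65+26=91
- search: memory 9, value 65
- queue+metrics: memory 3+11=14, value 26+32=58
- cache+queue: memory 9+3=12, value 29+26=55
Best: 91 rps.

91 rps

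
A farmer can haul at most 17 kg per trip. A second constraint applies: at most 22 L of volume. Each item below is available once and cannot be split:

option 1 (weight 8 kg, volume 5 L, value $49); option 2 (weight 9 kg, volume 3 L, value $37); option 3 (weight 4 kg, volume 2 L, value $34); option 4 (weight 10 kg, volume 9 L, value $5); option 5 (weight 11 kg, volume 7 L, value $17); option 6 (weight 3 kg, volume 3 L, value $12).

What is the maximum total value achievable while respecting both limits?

$95

Feasible sets respecting both limits:
- option 1+option 3+option 6: weight 15, volume 10, value 95
- option 1+option 2: weight 17, volume 8, value 86
- option 1+option 3: weight 12, volume 7, value 83
- option 2+option 3+option 6: weight 16, volume 8, value 83
Best: $95.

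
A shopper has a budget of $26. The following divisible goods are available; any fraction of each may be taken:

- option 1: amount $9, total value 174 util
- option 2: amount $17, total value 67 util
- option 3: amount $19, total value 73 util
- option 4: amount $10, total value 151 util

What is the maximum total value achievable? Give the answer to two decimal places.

Take in order of value per unit:
- option 1 (174/9 per unit): all 9 → value 174, running total 174.00
- option 4 (151/10 per unit): all 10 → value 151, running total 325.00
- option 2 (67/17 per unit): 7 of 17 → value 7×67/17 = 27.5882, running total 352.59
Total 352.59.

352.59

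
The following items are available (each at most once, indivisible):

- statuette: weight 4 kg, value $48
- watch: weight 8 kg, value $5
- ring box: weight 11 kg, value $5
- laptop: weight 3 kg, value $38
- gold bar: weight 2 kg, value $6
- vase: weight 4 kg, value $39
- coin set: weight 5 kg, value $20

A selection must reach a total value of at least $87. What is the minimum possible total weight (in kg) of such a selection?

8

Subsets with value ≥ 87, sorted by total weight:
- statuette+vase: weight 8, value 87
- statuette+laptop+gold bar: weight 9, value 92
- statuette+gold bar+vase: weight 10, value 93
- statuette+laptop+vase: weight 11, value 125
Minimum weight: 8 kg.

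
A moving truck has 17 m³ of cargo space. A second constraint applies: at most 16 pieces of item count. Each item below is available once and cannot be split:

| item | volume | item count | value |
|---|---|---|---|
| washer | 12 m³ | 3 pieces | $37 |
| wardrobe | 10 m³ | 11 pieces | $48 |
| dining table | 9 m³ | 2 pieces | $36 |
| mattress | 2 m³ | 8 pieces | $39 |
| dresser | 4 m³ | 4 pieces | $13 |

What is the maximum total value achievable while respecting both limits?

Feasible sets respecting both limits:
- dining table+mattress+dresser: volume 15, item count 14, value 88
- washer+mattress: volume 14, item count 11, value 76
- dining table+mattress: volume 11, item count 10, value 75
- wardrobe+dresser: volume 14, item count 15, value 61
Best: $88.

$88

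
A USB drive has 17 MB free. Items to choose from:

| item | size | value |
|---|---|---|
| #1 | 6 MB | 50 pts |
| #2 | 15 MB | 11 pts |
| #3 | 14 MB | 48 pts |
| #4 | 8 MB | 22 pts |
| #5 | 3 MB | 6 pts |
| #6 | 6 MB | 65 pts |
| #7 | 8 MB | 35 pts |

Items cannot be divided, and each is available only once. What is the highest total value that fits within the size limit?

121 pts

Check high-value combinations within 17 MB:
- #1+#5+#6: size 6+3+6=15, value 50+6+65=121
- #1+#6: size 6+6=12, value 50+65=115
- #5+#6+#7: size 3+6+8=17, value 6+65+35=106
- #6+#7: size 6+8=14, value 65+35=100
Best: 121 pts.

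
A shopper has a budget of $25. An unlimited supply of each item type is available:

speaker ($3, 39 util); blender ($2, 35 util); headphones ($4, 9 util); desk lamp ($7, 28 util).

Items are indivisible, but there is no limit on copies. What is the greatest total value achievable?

Best value-per-unit is blender at 35/2; filling with it alone gives 12×35 = 420.
Optimal mix: 1×speaker + 11×blender → cost 25, value 424.

424 util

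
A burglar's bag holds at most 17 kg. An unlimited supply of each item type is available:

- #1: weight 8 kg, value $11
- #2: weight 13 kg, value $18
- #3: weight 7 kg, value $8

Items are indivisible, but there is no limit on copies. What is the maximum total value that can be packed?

Best value-per-unit is #2 at 18/13; filling with it alone gives 1×18 = 18.
Optimal mix: 2×#1 → weight 16, value 22.

$22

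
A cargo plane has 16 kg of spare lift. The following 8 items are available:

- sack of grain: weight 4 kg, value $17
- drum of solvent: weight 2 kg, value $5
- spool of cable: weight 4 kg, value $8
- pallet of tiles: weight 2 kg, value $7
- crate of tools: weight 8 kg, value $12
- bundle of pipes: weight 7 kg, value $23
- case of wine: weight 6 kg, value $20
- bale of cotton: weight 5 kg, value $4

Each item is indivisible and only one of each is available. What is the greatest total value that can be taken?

Check high-value combinations within 16 kg:
- sack of grain+drum of solvent+pallet of tiles+bundle of pipes: weight 4+2+2+7=15, value 17+5+7+23=52
- sack of grain+spool of cable+pallet of tiles+case of wine: weight 4+4+2+6=16, value 17+8+7+20=52
- pallet of tiles+bundle of pipes+case of wine: weight 2+7+6=15, value 7+23+20=50
- sack of grain+drum of solvent+spool of cable+case of wine: weight 4+2+4+6=16, value 17+5+8+20=50
- sack of grain+drum of solvent+pallet of tiles+case of wine: weight 4+2+2+6=14, value 17+5+7+20=49
Best: $52.

$52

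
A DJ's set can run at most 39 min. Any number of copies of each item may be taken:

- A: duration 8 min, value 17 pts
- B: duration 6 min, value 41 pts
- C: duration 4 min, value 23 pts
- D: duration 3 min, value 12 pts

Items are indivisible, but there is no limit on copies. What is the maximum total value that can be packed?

Best value-per-unit is B at 41/6; filling with it alone gives 6×41 = 246.
Optimal mix: 6×B + 1×D → duration 39, value 258.

258 pts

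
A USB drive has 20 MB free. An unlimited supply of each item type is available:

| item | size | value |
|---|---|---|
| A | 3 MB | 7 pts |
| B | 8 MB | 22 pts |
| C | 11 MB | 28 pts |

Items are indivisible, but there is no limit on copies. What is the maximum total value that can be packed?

Best value-per-unit is B at 22/8; filling with it alone gives 2×22 = 44.
Optimal mix: 1×A + 2×B → size 19, value 51.

51 pts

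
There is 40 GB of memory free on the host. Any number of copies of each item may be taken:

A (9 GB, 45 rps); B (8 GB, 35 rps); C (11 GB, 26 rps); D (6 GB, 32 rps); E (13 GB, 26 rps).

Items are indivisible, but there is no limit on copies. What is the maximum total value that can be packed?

205 rps

Best value-per-unit is D at 32/6; filling with it alone gives 6×32 = 192.
Optimal mix: 1×A + 5×D → memory 39, value 205.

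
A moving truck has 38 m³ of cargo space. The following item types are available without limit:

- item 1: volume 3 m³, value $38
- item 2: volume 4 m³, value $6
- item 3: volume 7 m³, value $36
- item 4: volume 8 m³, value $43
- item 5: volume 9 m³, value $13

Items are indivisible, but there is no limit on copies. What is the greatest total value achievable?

$456

Best value-per-unit is item 1 at 38/3, and filling with it alone uses volume 12×3=36. No mix of the others beats 12×38 = 456.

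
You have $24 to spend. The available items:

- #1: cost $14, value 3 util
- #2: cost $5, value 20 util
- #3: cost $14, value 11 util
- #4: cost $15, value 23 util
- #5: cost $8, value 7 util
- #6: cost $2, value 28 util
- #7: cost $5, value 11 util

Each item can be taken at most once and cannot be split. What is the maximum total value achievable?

71 util

Check high-value combinations within $24:
- #2+#4+#6: cost 5+15+2=22, value 20+23+28=71
- #2+#5+#6+#7: cost 5+8+2+5=20, value 20+7+28+11=66
- #4+#6+#7: cost 15+2+5=22, value 23+28+11=62
- #2+#6+#7: cost 5+2+5=12, value 20+28+11=59
Best: 71 util.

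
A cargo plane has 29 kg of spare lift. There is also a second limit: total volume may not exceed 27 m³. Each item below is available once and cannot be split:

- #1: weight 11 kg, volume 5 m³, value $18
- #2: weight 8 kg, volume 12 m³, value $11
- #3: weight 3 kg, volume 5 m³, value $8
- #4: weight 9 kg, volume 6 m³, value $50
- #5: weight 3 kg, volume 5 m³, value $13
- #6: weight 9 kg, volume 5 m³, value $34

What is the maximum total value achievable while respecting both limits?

Feasible sets respecting both limits:
- #3+#4+#5+#6: weight 24, volume 21, value 105
- #1+#4+#6: weight 29, volume 16, value 102
- #4+#5+#6: weight 21, volume 16, value 97
Best: $105.

$105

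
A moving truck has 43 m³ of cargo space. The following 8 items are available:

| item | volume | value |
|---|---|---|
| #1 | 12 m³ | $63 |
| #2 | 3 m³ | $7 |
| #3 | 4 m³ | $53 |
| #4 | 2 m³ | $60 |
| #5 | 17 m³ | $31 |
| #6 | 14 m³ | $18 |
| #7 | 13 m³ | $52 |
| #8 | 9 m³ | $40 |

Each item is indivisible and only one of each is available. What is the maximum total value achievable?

$275

Check high-value combinations within 43 m³:
- #1+#2+#3+#4+#7+#8: volume 12+3+4+2+13+9=43, value 63+7+53+60+52+40=275
- #1+#3+#4+#7+#8: volume 12+4+2+13+9=40, value 63+53+60+52+40=268
- #1+#2+#3+#4+#7: volume 12+3+4+2+13=34, value 63+7+53+60+52=235
- #1+#3+#4+#6+#8: volume 12+4+2+14+9=41, value 63+53+60+18+40=234
Best: $275.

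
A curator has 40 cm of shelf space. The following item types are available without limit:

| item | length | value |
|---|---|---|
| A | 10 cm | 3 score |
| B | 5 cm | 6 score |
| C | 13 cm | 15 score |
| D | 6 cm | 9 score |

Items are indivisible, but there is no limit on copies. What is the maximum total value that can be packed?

Best value-per-unit is D at 9/6; filling with it alone gives 6×9 = 54.
Optimal mix: 2×B + 5×D → length 40, value 57.

57 score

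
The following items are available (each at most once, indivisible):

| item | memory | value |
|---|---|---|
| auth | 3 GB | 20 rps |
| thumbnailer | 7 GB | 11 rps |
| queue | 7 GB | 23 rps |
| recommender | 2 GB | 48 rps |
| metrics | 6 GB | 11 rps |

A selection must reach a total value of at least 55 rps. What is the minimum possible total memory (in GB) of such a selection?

5

Subsets with value ≥ 55, sorted by total memory:
- auth+recommender: memory 5, value 68
- recommender+metrics: memory 8, value 59
- queue+recommender: memory 9, value 71
Minimum memory: 5 GB.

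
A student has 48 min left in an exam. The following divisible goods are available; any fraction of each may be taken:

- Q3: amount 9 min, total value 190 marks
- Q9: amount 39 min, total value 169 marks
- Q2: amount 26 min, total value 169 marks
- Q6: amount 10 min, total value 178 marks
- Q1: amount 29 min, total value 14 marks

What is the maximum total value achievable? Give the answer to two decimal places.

Take in order of value per unit:
- Q3 (190/9 per unit): all 9 → value 190, running total 190.00
- Q6 (178/10 per unit): all 10 → value 178, running total 368.00
- Q2 (169/26 per unit): all 26 → value 169, running total 537.00
- Q9 (169/39 per unit): 3 of 39 → value 3×169/39 = 13.0000, running total 550.00
Total 550.00.

550.00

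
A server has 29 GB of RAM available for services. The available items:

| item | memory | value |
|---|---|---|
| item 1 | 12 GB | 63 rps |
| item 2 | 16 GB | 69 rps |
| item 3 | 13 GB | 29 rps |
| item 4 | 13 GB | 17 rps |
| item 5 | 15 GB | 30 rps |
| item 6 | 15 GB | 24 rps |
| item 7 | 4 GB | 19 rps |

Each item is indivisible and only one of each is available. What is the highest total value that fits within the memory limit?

Check high-value combinations within 29 GB:
- item 1+item 2: memory 12+16=28, value 63+69=132
- item 1+item 3+item 7: memory 12+13+4=29, value 63+29+19=111
- item 1+item 4+item 7: memory 12+13+4=29, value 63+17+19=99
Best: 132 rps.

132 rps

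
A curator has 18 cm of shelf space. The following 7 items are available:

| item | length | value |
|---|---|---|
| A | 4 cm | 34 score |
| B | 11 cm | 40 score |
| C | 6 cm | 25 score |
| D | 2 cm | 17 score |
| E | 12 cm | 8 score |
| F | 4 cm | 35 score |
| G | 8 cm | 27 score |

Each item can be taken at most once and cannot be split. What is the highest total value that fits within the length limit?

113 score

Check high-value combinations within 18 cm:
- A+D+F+G: length 4+2+4+8=18, value 34+17+35+27=113
- A+C+D+F: length 4+6+2+4=16, value 34+25+17+35=111
- A+F+G: length 4+4+8=16, value 34+35+27=96
- A+C+F: length 4+6+4=14, value 34+25+35=94
- B+D+F: length 11+2+4=17, value 40+17+35=92
Best: 113 score.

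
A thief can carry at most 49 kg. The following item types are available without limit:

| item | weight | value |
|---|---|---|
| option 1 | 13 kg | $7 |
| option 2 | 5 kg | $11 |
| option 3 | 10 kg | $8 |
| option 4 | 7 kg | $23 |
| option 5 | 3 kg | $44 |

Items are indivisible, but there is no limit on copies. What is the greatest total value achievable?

Best value-per-unit is option 5 at 44/3, and filling with it alone uses weight 16×3=48. No mix of the others beats 16×44 = 704.

$704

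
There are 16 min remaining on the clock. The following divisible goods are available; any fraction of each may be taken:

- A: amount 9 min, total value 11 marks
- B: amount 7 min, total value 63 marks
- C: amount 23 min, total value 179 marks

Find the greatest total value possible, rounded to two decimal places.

133.04

Take in order of value per unit:
- B (63/7 per unit): all 7 → value 63, running total 63.00
- C (179/23 per unit): 9 of 23 → value 9×179/23 = 70.0435, running total 133.04
Total 133.04.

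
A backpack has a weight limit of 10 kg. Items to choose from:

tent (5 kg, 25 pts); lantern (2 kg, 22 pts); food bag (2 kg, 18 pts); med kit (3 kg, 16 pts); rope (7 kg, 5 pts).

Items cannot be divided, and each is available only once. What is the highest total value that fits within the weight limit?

This is a 0/1 knapsack; check combinations near the capacity.
- tent+lantern+food bag: weight 5+2+2=9, value 25+22+18=65
- tent+lantern+med kit: weight 5+2+3=10, value 25+22+16=63
- tent+food bag+med kit: weight 5+2+3=10, value 25+18+16=59
- lantern+food bag+med kit: weight 2+2+3=7, value 22+18+16=56
Best: 65 pts.

65 pts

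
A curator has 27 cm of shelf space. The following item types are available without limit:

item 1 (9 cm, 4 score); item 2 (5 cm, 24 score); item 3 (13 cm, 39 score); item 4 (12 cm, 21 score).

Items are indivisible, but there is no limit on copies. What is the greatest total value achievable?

120 score

Best value-per-unit is item 2 at 24/5, and filling with it alone uses length 5×5=25. No mix of the others beats 5×24 = 120.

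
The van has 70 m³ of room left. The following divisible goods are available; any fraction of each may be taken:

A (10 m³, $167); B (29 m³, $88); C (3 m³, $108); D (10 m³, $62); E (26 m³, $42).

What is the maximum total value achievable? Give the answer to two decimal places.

454.08

Take in order of value per unit:
- C (108/3 per unit): all 3 → value 108, running total 108.00
- A (167/10 per unit): all 10 → value 167, running total 275.00
- D (62/10 per unit): all 10 → value 62, running total 337.00
- B (88/29 per unit): all 29 → value 88, running total 425.00
- E (42/26 per unit): 18 of 26 → value 18×42/26 = 29.0769, running total 454.08
Total 454.08.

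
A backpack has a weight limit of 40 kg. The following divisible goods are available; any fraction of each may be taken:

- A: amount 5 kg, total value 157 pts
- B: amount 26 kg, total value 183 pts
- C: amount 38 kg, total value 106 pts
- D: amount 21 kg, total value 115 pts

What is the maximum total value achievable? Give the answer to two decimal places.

389.29

Take in order of value per unit:
- A (157/5 per unit): all 5 → value 157, running total 157.00
- B (183/26 per unit): all 26 → value 183, running total 340.00
- D (115/21 per unit): 9 of 21 → value 9×115/21 = 49.2857, running total 389.29
Total 389.29.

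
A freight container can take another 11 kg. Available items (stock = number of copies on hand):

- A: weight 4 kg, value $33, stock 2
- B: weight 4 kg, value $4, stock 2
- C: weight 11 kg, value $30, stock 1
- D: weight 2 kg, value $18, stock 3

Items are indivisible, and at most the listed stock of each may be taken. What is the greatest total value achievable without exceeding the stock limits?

Best selections within weight 11 and stock limits:
- 1×A + 3×D: weight 10, value 87
- 2×A + 1×D: weight 10, value 84
Best: $87.

$87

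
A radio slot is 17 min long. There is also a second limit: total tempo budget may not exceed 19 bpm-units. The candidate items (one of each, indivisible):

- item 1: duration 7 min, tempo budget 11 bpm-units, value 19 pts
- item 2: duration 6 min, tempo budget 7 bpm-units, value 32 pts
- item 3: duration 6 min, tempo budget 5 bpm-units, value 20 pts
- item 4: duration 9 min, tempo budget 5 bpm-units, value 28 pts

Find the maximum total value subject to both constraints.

60 pts

Feasible sets respecting both limits:
- item 2+item 4: duration 15, tempo budget 12, value 60
- item 2+item 3: duration 12, tempo budget 12, value 52
- item 1+item 2: duration 13, tempo budget 18, value 51
- item 3+item 4: duration 15, tempo budget 10, value 48
Best: 60 pts.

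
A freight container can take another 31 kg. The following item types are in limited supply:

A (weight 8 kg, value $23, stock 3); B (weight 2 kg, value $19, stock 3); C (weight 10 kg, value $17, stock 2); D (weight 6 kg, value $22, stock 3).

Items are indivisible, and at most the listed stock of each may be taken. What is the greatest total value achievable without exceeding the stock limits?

$127

Top feasible selections:
- 1×A + 2×B + 3×D: weight 30, value 127
- 3×A + 3×B: weight 30, value 126
Best: $127.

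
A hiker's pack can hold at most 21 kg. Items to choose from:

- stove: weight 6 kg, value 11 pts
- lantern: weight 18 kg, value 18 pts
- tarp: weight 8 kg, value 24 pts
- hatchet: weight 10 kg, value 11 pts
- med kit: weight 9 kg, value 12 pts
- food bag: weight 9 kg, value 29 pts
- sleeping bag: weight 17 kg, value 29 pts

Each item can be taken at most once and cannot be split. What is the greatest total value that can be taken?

Check high-value combinations within 21 kg:
- tarp+food bag: weight 8+9=17, value 24+29=53
- med kit+food bag: weight 9+9=18, value 12+29=41
- stove+food bag: weight 6+9=15, value 11+29=40
Best: 53 pts.

53 pts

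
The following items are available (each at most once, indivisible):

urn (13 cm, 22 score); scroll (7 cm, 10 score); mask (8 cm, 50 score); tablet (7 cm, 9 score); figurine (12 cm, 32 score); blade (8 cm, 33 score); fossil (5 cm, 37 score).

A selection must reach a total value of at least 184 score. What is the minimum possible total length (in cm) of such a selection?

53

Subsets with value ≥ 184, sorted by total length:
- urn+scroll+mask+figurine+blade+fossil: length 53, value 184
- urn+scroll+mask+tablet+figurine+blade+fossil: length 60, value 193
Minimum length: 53 cm.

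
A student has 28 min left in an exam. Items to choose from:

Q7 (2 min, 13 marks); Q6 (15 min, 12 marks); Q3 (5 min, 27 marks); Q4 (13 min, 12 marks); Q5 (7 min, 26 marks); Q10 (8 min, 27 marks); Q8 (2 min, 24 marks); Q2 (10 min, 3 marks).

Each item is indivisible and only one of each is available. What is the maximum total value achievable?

117 marks

This is a 0/1 knapsack; check combinations near the capacity.
- Q7+Q3+Q5+Q10+Q8: time 2+5+7+8+2=24, value 13+27+26+27+24=117
- Q3+Q5+Q10+Q8: time 5+7+8+2=22, value 27+26+27+24=104
- Q7+Q3+Q10+Q8+Q2: time 2+5+8+2+10=27, value 13+27+27+24+3=94
- Q7+Q3+Q5+Q10: time 2+5+7+8=22, value 13+27+26+27=93
- Q7+Q3+Q5+Q8+Q2: time 2+5+7+2+10=26, value 13+27+26+24+3=93
Best: 117 marks.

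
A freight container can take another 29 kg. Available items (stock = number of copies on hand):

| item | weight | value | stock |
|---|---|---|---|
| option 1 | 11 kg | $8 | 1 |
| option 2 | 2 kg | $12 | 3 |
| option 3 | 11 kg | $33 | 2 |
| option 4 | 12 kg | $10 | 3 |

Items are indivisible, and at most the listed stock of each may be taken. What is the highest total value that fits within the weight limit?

Top feasible selections:
- 3×option 2 + 2×option 3: weight 28, value 102
- 2×option 2 + 2×option 3: weight 26, value 90
- 3×option 2 + 1×option 3 + 1×option 4: weight 29, value 79
- 1×option 2 + 2×option 3: weight 24, value 78
Best: $102.

$102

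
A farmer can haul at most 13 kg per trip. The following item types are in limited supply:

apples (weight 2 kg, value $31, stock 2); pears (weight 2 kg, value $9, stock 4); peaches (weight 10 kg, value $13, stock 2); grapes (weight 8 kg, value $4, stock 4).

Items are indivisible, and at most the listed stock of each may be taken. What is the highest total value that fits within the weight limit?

Best selections within weight 13 and stock limits:
- 2×apples + 4×pears: weight 12, value 98
- 2×apples + 3×pears: weight 10, value 89
- 2×apples + 2×pears: weight 8, value 80
Best: $98.

$98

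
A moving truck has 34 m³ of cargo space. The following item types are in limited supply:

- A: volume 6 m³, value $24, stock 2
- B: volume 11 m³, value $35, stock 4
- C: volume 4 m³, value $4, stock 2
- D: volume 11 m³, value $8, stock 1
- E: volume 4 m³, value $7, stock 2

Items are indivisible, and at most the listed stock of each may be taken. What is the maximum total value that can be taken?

$118

Top feasible selections:
- 2×A + 2×B: volume 34, value 118
- 3×B: volume 33, value 105
- 1×A + 2×B + 1×E: volume 32, value 101
- 1×A + 2×B + 1×C: volume 32, value 98
Best: $118.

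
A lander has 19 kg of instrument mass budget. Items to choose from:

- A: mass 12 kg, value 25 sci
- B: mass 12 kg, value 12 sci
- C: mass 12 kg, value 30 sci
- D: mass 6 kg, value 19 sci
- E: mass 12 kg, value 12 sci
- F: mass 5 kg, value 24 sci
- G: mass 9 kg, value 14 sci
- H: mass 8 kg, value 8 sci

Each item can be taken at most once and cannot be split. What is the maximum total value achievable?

This is a 0/1 knapsack; check combinations near the capacity.
- C+F: mass 12+5=17, value 30+24=54
- D+F+H: mass 6+5+8=19, value 19+24+8=51
- A+F: mass 12+5=17, value 25+24=49
- C+D: mass 12+6=18, value 30+19=49
- A+D: mass 12+6=18, value 25+19=44
Best: 54 sci.

54 sci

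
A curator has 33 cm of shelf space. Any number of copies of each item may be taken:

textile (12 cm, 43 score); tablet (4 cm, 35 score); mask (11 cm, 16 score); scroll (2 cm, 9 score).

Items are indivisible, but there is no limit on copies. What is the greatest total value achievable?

Best value-per-unit is tablet at 35/4, and filling with it alone uses length 8×4=32. No mix of the others beats 8×35 = 280.

280 score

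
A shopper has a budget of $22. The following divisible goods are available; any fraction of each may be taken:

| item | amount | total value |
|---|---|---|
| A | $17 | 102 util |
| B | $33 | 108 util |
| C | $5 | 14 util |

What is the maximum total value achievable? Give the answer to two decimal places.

118.36

Take in order of value per unit:
- A (102/17 per unit): all 17 → value 102, running total 102.00
- B (108/33 per unit): 5 of 33 → value 5×108/33 = 16.3636, running total 118.36
Total 118.36.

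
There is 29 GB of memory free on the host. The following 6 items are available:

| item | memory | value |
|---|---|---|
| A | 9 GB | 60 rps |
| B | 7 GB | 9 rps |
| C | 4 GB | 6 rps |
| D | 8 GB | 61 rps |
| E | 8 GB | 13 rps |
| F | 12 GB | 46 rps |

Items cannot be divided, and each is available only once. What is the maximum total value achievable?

Check high-value combinations within 29 GB:
- A+D+F: memory 9+8+12=29, value 60+61+46=167
- A+C+D+E: memory 9+4+8+8=29, value 60+6+61+13=140
- A+B+C+D: memory 9+7+4+8=28, value 60+9+6+61=136
- A+D+E: memory 9+8+8=25, value 60+61+13=134
Best: 167 rps.

167 rps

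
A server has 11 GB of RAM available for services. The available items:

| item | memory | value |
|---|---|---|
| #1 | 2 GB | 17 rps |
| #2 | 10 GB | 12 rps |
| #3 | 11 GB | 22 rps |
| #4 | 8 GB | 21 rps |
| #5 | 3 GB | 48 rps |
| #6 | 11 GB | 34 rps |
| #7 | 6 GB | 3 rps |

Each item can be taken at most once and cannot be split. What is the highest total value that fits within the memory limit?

69 rps

Check high-value combinations within 11 GB:
- #4+#5: memory 8+3=11, value 21+48=69
- #1+#5+#7: memory 2+3+6=11, value 17+48+3=68
- #1+#5: memory 2+3=5, value 17+48=65
Best: 69 rps.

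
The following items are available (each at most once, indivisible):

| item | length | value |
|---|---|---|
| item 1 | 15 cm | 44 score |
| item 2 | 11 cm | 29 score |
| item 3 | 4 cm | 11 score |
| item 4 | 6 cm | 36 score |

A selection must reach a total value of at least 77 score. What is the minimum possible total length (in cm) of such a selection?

Subsets with value ≥ 77, sorted by total length:
- item 1+item 4: length 21, value 80
- item 1+item 3+item 4: length 25, value 91
- item 1+item 2+item 3: length 30, value 84
- item 1+item 2+item 4: length 32, value 109
Minimum length: 21 cm.

21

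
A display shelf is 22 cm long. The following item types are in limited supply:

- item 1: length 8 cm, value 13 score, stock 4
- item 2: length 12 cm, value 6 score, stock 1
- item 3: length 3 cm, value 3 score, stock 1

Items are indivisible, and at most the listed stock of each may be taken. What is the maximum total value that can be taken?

Best selections within length 22 and stock limits:
- 2×item 1 + 1×item 3: length 19, value 29
- 2×item 1: length 16, value 26
- 1×item 1 + 1×item 2: length 20, value 19
- 1×item 1 + 1×item 3: length 11, value 16
Best: 29 score.

29 score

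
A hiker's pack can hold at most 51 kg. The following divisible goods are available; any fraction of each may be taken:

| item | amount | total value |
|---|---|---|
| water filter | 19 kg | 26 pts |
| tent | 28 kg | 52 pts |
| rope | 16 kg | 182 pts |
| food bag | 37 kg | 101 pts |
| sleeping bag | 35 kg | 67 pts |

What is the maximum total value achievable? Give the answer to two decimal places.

277.54

Take in order of value per unit:
- rope (182/16 per unit): all 16 → value 182, running total 182.00
- food bag (101/37 per unit): 35 of 37 → value 35×101/37 = 95.5405, running total 277.54
Total 277.54.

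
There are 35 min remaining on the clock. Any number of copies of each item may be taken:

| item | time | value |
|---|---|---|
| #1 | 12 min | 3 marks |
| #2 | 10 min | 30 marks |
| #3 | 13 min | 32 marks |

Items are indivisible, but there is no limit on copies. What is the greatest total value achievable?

Best value-per-unit is #2 at 30/10; filling with it alone gives 3×30 = 90.
Optimal mix: 2×#2 + 1×#3 → time 33, value 92.

92 marks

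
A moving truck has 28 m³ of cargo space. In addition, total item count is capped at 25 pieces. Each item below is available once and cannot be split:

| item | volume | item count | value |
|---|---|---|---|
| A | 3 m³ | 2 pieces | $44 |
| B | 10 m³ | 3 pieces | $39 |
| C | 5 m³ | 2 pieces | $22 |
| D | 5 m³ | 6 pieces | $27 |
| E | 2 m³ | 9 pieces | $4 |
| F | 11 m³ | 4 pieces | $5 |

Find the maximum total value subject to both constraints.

Feasible sets respecting both limits:
- A+B+C+D+E: volume 25, item count 22, value 136
- A+B+C+D: volume 23, item count 13, value 132
- A+B+D+E: volume 20, item count 20, value 114
Best: $136.

$136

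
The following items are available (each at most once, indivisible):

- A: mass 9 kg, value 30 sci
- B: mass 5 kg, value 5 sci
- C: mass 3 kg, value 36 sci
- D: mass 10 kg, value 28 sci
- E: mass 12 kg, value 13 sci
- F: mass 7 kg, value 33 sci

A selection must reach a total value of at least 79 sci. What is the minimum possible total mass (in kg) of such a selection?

19

Subsets with value ≥ 79, sorted by total mass:
- A+C+F: mass 19, value 99
- C+D+F: mass 20, value 97
- A+C+D: mass 22, value 94
- C+E+F: mass 22, value 82
Minimum mass: 19 kg.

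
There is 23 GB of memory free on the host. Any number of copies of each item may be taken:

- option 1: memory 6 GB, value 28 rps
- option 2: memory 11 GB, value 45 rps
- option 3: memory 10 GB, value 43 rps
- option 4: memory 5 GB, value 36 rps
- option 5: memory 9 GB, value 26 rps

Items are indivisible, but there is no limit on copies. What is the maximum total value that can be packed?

144 rps

Best value-per-unit is option 4 at 36/5, and filling with it alone uses memory 4×5=20. No mix of the others beats 4×36 = 144.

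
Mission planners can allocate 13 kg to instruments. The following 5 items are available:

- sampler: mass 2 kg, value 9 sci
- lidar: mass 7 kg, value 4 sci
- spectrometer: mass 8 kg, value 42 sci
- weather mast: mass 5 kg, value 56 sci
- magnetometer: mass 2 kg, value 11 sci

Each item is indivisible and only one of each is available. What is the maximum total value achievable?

98 sci

This is a 0/1 knapsack; check combinations near the capacity.
- spectrometer+weather mast: mass 8+5=13, value 42+56=98
- sampler+weather mast+magnetometer: mass 2+5+2=9, value 9+56+11=76
- weather mast+magnetometer: mass 5+2=7, value 56+11=67
Best: 98 sci.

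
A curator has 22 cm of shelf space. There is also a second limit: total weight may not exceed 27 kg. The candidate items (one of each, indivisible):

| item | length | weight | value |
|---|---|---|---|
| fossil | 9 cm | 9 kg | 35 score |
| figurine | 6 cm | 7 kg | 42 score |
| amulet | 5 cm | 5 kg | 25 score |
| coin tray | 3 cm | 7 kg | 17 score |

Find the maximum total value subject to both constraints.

Feasible sets respecting both limits:
- fossil+figurine+amulet: length 20, weight 21, value 102
- fossil+figurine+coin tray: length 18, weight 23, value 94
- figurine+amulet+coin tray: length 14, weight 19, value 84
- fossil+figurine: length 15, weight 16, value 77
Best: 102 score.

102 score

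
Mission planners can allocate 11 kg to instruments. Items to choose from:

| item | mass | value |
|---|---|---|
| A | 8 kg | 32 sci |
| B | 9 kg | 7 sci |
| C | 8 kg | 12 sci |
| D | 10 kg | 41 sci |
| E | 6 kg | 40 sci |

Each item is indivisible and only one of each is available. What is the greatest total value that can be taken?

41 sci

Check high-value combinations within 11 kg:
- D: mass 10, value 41
- E: mass 6, value 40
- A: mass 8, value 32
- C: mass 8, value 12
Best: 41 sci.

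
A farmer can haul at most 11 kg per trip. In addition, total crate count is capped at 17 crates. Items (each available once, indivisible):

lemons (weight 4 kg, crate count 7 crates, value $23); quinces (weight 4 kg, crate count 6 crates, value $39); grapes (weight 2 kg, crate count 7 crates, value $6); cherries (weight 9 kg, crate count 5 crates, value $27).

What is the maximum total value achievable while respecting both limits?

$62

Feasible sets respecting both limits:
- lemons+quinces: weight 8, crate count 13, value 62
- quinces+grapes: weight 6, crate count 13, value 45
- quinces: weight 4, crate count 6, value 39
Best: $62.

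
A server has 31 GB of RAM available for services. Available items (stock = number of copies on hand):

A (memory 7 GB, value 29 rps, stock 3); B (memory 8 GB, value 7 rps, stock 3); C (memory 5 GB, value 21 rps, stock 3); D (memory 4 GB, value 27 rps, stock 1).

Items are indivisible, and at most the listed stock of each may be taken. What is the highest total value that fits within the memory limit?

135 rps

Top feasible selections:
- 3×A + 1×C + 1×D: memory 30, value 135
- 3×A + 2×C: memory 31, value 129
- 2×A + 2×C + 1×D: memory 28, value 127
- 2×A + 3×C: memory 29, value 121
Best: 135 rps.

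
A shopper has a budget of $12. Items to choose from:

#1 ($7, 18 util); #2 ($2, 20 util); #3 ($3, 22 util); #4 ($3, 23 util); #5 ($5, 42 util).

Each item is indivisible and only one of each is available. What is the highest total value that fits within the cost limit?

87 util

Check high-value combinations within $12:
- #3+#4+#5: cost 3+3+5=11, value 22+23+42=87
- #2+#4+#5: cost 2+3+5=10, value 20+23+42=85
- #2+#3+#5: cost 2+3+5=10, value 20+22+42=84
Best: 87 util.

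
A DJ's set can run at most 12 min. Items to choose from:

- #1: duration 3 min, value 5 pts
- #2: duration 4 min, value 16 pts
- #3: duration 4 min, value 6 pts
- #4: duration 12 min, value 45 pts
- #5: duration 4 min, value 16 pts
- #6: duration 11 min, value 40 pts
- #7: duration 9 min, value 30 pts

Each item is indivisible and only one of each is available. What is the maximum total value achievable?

45 pts

Check high-value combinations within 12 min:
- #4: duration 12, value 45
- #6: duration 11, value 40
- #2+#3+#5: duration 4+4+4=12, value 16+6+16=38
- #1+#2+#5: duration 3+4+4=11, value 5+16+16=37
Best: 45 pts.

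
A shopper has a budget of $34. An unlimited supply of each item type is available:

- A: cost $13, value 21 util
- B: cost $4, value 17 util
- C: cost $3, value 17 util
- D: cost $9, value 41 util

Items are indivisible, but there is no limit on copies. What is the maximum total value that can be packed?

187 util

Best value-per-unit is C at 17/3; filling with it alone gives 11×17 = 187.
Optimal mix: 1×B + 10×C → cost 34, value 187.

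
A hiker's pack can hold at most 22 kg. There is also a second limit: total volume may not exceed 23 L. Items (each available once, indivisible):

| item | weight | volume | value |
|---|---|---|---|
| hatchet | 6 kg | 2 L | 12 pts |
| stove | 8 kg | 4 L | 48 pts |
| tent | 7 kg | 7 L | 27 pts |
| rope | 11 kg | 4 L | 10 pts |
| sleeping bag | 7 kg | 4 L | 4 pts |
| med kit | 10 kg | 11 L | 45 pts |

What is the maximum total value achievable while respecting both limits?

Feasible sets respecting both limits:
- stove+med kit: weight 18, volume 15, value 93
- hatchet+stove+tent: weight 21, volume 13, value 87
- stove+tent+sleeping bag: weight 22, volume 15, value 79
- stove+tent: weight 15, volume 11, value 75
Best: 93 pts.

93 pts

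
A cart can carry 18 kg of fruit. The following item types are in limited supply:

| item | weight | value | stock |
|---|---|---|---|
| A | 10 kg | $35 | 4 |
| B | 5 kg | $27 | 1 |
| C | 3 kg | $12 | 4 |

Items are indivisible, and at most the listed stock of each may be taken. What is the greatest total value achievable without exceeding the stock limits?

Top feasible selections:
- 1×B + 4×C: weight 17, value 75
- 1×A + 1×B + 1×C: weight 18, value 74
Best: $75.

$75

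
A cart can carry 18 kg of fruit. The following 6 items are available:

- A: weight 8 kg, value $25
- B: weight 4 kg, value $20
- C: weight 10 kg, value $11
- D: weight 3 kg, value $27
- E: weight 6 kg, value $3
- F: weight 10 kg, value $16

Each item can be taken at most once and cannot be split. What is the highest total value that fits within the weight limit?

$72

Check high-value combinations within 18 kg:
- A+B+D: weight 8+4+3=15, value 25+20+27=72
- B+D+F: weight 4+3+10=17, value 20+27+16=63
- B+C+D: weight 4+10+3=17, value 20+11+27=58
- A+D+E: weight 8+3+6=17, value 25+27+3=55
- A+D: weight 8+3=11, value 25+27=52
Best: $72.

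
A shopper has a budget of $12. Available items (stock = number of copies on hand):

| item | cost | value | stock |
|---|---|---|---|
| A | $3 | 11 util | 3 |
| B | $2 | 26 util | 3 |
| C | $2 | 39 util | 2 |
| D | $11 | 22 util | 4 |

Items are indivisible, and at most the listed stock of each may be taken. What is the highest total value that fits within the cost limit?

156 util

Best selections within cost 12 and stock limits:
- 3×B + 2×C: cost 10, value 156
- 1×A + 2×B + 2×C: cost 11, value 141
- 2×B + 2×C: cost 8, value 130
Best: 156 util.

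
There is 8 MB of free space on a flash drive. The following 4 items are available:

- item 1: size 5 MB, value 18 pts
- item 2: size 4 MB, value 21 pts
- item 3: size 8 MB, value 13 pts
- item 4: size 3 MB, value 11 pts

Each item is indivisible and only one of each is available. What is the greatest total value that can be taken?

Check high-value combinations within 8 MB:
- item 2+item 4: size 4+3=7, value 21+11=32
- item 1+item 4: size 5+3=8, value 18+11=29
- item 2: size 4, value 21
- item 1: size 5, value 18
Best: 32 pts.

32 pts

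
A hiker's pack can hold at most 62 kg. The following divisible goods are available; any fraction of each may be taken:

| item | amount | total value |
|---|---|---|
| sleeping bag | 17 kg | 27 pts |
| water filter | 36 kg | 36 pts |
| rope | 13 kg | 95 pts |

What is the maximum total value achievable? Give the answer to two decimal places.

154.00

Take in order of value per unit:
- rope (95/13 per unit): all 13 → value 95, running total 95.00
- sleeping bag (27/17 per unit): all 17 → value 27, running total 122.00
- water filter (36/36 per unit): 32 of 36 → value 32×36/36 = 32.0000, running total 154.00
Total 154.00.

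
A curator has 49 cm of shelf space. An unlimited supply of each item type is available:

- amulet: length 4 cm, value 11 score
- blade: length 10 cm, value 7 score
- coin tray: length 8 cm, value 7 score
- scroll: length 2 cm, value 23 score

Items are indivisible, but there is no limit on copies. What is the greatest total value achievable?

Best value-per-unit is scroll at 23/2, and filling with it alone uses length 24×2=48. No mix of the others beats 24×23 = 552.

552 score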